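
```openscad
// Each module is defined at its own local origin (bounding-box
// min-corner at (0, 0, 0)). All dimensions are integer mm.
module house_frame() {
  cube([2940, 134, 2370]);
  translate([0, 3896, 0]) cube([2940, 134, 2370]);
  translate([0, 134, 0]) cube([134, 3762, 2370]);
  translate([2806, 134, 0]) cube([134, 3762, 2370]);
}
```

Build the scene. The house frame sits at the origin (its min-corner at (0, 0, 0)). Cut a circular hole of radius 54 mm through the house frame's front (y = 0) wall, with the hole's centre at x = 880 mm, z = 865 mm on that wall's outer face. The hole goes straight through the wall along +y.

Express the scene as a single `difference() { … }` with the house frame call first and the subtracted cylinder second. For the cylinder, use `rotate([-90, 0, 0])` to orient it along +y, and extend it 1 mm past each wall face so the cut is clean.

difference() {
  house_frame();
  translate([880, -1, 865]) rotate([-90, 0, 0]) cylinder(h = 136, r = 54);
}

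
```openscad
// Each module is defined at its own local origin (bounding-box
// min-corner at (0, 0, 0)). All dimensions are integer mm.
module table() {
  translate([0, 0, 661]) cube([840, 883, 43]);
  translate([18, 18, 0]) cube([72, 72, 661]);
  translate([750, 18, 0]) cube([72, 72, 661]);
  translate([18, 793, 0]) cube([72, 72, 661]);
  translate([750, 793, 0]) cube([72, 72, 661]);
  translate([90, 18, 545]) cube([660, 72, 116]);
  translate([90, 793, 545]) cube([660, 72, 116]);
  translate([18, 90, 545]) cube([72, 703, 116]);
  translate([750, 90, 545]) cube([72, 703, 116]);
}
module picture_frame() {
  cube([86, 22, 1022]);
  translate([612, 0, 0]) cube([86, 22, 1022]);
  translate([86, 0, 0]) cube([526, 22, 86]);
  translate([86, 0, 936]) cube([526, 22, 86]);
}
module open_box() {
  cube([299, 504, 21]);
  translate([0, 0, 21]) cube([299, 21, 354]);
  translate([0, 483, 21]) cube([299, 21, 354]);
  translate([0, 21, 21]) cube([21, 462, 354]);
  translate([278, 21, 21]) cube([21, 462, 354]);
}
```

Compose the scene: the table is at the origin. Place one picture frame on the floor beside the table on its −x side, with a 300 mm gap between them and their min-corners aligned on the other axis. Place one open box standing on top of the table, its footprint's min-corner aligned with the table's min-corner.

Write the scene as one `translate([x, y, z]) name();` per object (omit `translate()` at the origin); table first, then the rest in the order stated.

table();
translate([-998, 0, 0]) picture_frame();
translate([0, 0, 704]) open_box();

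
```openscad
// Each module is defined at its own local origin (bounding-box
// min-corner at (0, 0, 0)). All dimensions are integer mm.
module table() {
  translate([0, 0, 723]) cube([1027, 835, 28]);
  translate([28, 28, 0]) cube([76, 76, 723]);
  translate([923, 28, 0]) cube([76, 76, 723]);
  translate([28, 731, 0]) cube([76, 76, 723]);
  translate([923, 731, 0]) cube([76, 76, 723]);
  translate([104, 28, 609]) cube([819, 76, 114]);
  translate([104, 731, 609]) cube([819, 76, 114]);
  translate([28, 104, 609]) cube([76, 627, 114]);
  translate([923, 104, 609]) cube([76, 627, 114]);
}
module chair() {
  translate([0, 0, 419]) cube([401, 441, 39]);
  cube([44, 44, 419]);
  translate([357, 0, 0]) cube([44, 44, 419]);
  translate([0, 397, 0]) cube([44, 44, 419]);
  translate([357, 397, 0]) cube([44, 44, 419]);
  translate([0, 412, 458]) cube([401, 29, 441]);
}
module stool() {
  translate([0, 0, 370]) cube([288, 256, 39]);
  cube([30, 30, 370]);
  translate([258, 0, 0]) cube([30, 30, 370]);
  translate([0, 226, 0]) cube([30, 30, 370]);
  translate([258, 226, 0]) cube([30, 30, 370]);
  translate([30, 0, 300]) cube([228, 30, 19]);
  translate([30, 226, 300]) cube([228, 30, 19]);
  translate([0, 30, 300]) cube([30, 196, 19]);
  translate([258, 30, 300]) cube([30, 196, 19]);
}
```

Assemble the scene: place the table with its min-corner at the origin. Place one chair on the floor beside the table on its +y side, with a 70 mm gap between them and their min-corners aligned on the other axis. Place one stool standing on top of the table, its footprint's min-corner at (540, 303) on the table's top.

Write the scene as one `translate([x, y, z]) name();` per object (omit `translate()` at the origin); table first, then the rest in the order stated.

table();
translate([0, 905, 0]) chair();
translate([540, 303, 751]) stool();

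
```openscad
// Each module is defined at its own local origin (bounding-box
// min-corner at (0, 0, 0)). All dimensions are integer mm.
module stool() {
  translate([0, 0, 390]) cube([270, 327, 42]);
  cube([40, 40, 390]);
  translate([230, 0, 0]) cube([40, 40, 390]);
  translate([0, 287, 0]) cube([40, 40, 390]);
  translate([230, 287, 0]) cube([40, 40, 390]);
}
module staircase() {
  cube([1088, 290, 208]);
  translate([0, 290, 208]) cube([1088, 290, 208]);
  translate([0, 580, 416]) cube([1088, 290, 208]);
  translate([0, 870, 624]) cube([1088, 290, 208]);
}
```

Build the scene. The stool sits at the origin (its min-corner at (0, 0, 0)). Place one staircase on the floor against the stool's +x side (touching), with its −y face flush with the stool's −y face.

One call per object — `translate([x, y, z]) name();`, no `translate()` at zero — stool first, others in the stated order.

stool();
translate([270, 0, 0]) staircase();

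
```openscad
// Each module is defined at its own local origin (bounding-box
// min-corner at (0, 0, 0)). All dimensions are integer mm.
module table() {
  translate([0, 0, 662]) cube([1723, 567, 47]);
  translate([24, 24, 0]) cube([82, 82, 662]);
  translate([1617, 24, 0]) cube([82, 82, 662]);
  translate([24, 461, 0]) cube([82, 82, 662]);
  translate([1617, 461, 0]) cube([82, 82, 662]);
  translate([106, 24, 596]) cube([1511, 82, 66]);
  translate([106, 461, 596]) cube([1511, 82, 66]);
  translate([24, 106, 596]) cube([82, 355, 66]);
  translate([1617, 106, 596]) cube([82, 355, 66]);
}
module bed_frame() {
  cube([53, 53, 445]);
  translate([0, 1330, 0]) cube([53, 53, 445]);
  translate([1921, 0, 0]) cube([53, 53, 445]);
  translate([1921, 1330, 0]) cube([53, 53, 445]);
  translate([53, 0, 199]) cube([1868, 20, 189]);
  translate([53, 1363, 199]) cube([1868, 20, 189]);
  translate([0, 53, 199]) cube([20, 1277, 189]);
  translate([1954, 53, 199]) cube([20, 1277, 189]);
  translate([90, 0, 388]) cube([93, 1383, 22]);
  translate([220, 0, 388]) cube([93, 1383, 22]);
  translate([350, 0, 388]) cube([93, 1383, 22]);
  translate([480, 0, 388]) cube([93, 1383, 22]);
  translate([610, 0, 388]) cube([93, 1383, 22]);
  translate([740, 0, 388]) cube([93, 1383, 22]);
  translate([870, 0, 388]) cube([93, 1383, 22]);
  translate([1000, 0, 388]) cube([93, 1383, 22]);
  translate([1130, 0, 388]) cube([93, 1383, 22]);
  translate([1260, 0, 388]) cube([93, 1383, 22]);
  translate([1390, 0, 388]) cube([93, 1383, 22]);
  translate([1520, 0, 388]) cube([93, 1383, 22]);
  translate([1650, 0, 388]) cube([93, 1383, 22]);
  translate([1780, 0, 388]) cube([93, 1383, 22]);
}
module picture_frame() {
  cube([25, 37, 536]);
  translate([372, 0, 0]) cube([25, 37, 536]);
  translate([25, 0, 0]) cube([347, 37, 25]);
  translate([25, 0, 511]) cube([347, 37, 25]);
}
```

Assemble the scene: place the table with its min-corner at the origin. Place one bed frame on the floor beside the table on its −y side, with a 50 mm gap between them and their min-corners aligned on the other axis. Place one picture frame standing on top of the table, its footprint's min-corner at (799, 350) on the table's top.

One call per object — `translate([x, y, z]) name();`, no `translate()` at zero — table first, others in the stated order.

table();
translate([0, -1433, 0]) bed_frame();
translate([799, 350, 709]) picture_frame();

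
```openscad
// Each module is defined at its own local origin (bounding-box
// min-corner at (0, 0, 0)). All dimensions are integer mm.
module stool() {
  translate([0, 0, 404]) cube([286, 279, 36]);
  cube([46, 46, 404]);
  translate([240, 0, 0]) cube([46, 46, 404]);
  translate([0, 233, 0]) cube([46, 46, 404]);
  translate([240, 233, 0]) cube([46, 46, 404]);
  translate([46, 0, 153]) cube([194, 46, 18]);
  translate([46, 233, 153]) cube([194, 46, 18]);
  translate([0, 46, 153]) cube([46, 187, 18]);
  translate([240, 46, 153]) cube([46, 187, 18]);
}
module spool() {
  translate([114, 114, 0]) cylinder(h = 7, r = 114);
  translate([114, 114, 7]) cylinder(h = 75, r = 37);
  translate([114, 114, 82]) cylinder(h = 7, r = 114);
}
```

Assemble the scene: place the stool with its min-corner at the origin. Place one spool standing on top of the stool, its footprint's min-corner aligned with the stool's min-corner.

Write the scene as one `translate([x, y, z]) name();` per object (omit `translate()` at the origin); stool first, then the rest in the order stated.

stool();
translate([0, 0, 440]) spool();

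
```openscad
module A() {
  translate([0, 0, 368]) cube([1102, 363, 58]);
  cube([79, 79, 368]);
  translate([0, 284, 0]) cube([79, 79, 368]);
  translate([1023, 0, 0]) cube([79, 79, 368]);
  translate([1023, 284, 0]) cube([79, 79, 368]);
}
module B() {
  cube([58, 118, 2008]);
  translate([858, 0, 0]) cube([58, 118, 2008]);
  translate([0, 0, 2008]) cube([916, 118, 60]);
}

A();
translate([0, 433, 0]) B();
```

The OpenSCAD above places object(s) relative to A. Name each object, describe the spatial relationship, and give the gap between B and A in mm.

The door frame's nearest face is 70 mm from the bench's +y face.

A is a bench. B is a door frame. The door frame is on the floor beside the bench on its +y side. The gap between the door frame and the bench is 70 mm.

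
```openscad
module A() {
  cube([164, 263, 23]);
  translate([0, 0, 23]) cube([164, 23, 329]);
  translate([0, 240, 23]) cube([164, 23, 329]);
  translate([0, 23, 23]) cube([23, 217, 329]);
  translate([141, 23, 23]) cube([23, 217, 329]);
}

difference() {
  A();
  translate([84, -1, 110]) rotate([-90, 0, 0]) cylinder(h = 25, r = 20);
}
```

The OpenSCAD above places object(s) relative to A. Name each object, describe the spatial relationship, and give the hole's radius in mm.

A is an open box. The open box has a circular hole through its front wall. The hole's radius is 20 mm.

The subtracted cylinder has r = 20 mm.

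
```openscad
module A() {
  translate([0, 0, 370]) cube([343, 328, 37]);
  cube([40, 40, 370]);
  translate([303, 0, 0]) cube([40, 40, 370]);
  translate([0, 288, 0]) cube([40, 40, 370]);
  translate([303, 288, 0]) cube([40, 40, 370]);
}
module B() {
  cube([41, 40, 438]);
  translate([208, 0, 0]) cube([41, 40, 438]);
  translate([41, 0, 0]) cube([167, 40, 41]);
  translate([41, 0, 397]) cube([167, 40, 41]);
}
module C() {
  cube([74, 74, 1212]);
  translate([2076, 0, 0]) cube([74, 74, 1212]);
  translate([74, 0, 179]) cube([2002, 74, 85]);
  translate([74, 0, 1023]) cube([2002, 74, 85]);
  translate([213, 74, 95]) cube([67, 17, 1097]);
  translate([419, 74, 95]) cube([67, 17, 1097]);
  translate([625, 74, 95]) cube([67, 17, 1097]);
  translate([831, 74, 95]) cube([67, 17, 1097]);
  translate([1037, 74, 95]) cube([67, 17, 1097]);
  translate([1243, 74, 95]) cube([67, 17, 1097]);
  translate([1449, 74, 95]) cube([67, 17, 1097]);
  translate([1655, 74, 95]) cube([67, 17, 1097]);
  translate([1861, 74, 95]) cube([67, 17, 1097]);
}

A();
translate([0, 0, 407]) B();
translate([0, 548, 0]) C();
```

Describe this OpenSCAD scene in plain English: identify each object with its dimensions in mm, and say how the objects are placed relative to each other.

A is a four-legged stool. The seat is 343×328 mm, 37 mm thick, top at z = 407 mm. It stands on four square legs, each 40×40 mm in cross-section, from z = 0 to the seat underside, each flush with a corner of the seat.

B is a picture frame with a 167×356 mm rectangular opening (x by z) and a uniform 41 mm border on every side. Frame depth is 40 mm along y. It is built from two vertical stiles running the full outside height and two horizontal rails spanning the gap between the stiles.

C is a fence section. Two 74×74 mm posts, 1212 mm tall, stand on the floor with a clear span of 2002 mm between their inner faces. Two horizontal rails of 74×85 mm section span the gap between the posts with their undersides at z = 179 mm and z = 1023 mm, flush with the posts' −y face. 9 pickets, each 67 mm wide, 17 mm thick and 1097 mm tall, are fixed to the +y face of the rails with their bottoms at z = 95 mm, evenly spaced across the span with equal gaps (rounded down to the nearest mm) at the −x end and between each pair — any rounding remainder accumulates at the +x end.

The picture frame is on top of the stool. The fence section is on the floor beside the stool on its +y side.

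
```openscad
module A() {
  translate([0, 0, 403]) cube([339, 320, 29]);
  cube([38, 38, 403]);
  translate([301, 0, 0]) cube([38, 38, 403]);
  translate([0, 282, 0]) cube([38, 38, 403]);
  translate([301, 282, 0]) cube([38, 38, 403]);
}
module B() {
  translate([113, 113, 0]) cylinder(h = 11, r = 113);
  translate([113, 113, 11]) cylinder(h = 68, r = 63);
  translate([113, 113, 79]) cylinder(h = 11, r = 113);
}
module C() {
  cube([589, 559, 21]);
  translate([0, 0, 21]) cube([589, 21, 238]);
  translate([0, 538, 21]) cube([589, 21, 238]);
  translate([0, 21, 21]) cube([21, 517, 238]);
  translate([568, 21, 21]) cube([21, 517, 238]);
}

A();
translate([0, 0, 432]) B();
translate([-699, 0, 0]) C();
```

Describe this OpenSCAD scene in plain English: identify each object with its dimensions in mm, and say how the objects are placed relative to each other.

A is a four-legged stool. The seat is 339×320 mm, 29 mm thick, top at z = 432 mm. It stands on four square legs, each 38×38 mm in cross-section, from z = 0 to the seat underside, each flush with a corner of the seat.

B is a spool: two coaxial disc flanges of radius 113 mm and thickness 11 mm, joined by a core cylinder of radius 63 mm and height 68 mm. The lower flange rests on z = 0 and the three cylinders share a vertical axis.

C is an open storage box with external size 589×559×259 mm and wall thickness 21 mm (the base is also 21 mm thick). The base covers the whole footprint; the four walls stand on the base, with the y-facing walls full-width and the x-facing walls fitting between their inner faces.

The spool is on top of the stool. The open box is on the floor beside the stool on its −x side.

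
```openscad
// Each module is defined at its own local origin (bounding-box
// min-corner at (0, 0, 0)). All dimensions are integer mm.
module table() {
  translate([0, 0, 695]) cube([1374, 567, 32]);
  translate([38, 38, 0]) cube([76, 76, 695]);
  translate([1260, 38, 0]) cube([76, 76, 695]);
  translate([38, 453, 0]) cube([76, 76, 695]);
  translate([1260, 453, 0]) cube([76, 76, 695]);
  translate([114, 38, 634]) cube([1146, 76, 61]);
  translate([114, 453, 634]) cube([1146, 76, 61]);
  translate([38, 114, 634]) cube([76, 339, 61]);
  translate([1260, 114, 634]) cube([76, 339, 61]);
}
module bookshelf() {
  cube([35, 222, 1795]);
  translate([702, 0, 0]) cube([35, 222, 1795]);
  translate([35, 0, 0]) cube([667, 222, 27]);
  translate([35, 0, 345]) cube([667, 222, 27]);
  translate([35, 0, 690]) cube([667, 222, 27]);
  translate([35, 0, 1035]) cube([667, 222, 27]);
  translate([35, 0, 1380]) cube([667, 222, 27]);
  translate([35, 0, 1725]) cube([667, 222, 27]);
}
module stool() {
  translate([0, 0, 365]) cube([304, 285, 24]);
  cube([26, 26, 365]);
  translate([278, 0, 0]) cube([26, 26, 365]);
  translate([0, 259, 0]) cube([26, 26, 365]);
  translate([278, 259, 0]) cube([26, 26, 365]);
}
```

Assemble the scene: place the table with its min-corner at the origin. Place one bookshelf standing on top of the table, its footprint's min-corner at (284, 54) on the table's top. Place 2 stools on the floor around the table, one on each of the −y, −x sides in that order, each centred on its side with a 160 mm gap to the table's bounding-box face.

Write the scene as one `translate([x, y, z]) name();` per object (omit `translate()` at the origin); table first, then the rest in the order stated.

table();
translate([284, 54, 727]) bookshelf();
translate([535, -445, 0]) stool();
translate([-464, 141, 0]) stool();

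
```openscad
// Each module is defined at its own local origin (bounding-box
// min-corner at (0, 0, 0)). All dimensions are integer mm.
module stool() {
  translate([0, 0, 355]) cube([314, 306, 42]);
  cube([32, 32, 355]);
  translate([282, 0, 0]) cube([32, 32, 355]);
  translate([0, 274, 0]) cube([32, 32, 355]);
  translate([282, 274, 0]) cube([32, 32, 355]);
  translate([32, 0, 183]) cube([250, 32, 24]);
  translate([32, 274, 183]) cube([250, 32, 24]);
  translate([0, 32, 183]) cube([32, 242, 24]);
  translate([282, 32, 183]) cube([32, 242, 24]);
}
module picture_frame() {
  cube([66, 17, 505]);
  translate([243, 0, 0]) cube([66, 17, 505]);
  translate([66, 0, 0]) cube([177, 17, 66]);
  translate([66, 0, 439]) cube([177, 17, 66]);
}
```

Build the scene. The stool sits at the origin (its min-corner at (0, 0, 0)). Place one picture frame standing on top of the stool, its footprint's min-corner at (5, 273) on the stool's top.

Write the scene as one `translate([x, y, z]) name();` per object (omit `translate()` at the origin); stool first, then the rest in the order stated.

stool();
translate([5, 273, 397]) picture_frame();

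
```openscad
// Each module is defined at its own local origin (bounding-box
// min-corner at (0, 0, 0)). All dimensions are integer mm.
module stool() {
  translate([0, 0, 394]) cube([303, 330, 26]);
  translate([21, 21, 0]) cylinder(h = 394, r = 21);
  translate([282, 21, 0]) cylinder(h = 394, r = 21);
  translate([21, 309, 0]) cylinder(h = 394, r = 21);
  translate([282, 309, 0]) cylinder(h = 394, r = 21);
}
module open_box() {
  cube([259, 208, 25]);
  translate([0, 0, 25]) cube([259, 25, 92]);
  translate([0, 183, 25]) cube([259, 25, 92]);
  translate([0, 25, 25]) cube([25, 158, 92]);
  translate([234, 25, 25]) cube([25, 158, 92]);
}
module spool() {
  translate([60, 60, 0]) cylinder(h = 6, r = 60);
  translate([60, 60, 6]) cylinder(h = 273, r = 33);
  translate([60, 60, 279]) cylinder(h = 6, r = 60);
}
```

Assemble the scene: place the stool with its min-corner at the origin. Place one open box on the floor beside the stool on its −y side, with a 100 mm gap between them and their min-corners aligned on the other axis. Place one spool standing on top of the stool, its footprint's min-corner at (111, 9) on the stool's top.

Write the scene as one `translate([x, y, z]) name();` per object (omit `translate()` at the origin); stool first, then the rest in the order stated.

stool();
translate([0, -308, 0]) open_box();
translate([111, 9, 420]) spool();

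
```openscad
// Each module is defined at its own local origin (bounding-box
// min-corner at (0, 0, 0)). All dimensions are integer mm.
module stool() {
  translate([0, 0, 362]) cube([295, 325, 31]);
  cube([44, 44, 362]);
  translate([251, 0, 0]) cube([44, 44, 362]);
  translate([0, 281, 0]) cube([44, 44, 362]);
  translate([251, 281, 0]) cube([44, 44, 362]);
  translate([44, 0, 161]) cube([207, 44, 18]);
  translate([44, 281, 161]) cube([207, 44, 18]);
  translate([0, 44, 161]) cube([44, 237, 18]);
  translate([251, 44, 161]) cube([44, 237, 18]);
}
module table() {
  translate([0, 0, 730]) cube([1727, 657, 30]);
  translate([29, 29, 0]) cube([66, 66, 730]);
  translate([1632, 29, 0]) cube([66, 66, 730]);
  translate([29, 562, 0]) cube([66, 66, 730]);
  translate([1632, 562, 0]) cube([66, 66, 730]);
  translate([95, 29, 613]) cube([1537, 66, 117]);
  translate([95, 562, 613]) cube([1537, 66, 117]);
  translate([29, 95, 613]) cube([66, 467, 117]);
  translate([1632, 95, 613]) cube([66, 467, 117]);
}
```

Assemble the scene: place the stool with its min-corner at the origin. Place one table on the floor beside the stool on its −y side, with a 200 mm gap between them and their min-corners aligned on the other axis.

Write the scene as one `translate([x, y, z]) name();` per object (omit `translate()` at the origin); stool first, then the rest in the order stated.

stool();
translate([0, -857, 0]) table();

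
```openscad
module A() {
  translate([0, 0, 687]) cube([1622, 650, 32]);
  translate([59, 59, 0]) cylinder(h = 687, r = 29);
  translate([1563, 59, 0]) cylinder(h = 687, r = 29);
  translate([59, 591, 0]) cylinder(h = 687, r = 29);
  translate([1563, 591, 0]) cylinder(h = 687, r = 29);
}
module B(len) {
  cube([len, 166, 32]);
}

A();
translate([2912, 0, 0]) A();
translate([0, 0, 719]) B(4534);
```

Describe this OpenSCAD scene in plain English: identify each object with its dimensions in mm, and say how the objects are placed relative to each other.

A is a table with a 1622×650 mm rectangular top, 32 mm thick, top surface at z = 719 mm, supported by four round legs of 58 mm diameter, each leg's bounding box inset 30 mm from the nearest pair of top edges, running from the floor.

B is a rectangular beam 4534 mm long (x), 166 mm deep (y), 32 mm thick (z).

The beam spans the tops of two tables placed 1290 mm apart, resting at z = 719 mm.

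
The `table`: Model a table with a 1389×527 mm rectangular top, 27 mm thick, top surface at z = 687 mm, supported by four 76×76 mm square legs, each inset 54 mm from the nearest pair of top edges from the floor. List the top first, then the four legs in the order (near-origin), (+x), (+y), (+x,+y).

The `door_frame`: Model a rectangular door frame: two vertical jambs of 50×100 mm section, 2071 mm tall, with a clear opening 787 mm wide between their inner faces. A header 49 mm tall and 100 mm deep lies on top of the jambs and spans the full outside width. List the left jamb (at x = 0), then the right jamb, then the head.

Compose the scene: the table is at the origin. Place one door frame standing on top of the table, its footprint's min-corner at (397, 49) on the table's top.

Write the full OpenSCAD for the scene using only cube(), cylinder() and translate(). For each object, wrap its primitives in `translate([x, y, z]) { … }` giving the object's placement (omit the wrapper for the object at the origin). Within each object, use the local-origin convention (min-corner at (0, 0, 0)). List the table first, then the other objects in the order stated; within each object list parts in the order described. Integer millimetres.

translate([0, 0, 660]) cube([1389, 527, 27]);
translate([54, 54, 0]) cube([76, 76, 660]);
translate([1259, 54, 0]) cube([76, 76, 660]);
translate([54, 397, 0]) cube([76, 76, 660]);
translate([1259, 397, 0]) cube([76, 76, 660]);
translate([397, 49, 687]) {
  cube([50, 100, 2071]);
  translate([837, 0, 0]) cube([50, 100, 2071]);
  translate([0, 0, 2071]) cube([887, 100, 49]);
}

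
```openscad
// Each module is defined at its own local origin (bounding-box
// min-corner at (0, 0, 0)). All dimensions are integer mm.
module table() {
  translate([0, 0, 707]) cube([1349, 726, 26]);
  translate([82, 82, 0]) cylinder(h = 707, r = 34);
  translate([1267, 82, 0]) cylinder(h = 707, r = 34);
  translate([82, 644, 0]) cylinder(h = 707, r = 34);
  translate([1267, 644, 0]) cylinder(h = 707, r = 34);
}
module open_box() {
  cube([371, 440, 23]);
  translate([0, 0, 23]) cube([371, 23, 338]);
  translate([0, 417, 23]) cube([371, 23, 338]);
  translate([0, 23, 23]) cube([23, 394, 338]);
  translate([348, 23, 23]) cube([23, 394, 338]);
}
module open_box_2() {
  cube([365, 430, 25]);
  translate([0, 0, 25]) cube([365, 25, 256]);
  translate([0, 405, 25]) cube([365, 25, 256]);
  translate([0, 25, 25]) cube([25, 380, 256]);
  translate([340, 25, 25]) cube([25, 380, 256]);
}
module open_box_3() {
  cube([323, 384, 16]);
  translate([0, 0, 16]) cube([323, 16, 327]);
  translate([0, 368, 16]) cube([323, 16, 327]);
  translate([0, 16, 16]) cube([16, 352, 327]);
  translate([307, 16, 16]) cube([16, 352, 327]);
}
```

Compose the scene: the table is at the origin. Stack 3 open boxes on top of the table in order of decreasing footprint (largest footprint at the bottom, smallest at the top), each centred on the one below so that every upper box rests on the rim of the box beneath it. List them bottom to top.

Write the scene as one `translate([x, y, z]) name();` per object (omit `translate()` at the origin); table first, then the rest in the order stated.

table();
translate([489, 143, 733]) open_box();
translate([492, 148, 1094]) open_box_2();
translate([513, 171, 1375]) open_box_3();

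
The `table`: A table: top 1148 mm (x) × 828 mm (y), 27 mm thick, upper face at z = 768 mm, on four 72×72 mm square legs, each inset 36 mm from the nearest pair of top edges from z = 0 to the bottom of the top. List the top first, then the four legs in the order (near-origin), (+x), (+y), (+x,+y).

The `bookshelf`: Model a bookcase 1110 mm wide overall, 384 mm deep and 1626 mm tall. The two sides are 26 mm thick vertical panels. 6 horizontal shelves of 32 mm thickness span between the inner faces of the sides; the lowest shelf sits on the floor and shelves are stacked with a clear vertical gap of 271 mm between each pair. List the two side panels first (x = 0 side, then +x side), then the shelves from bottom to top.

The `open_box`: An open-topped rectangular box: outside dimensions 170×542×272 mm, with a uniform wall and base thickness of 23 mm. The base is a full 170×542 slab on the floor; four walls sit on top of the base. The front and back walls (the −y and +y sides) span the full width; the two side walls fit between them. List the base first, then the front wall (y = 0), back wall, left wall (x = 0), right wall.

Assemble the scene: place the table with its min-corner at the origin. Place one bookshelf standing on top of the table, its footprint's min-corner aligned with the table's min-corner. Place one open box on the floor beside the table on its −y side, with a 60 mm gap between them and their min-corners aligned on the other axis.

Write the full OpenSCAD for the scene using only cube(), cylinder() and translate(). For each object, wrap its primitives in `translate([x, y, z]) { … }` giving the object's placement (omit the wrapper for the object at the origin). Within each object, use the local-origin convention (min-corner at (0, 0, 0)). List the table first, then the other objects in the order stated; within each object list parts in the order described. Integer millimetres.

translate([0, 0, 741]) cube([1148, 828, 27]);
translate([36, 36, 0]) cube([72, 72, 741]);
translate([1040, 36, 0]) cube([72, 72, 741]);
translate([36, 720, 0]) cube([72, 72, 741]);
translate([1040, 720, 0]) cube([72, 72, 741]);
translate([0, 0, 768]) {
  cube([26, 384, 1626]);
  translate([1084, 0, 0]) cube([26, 384, 1626]);
  translate([26, 0, 0]) cube([1058, 384, 32]);
  translate([26, 0, 303]) cube([1058, 384, 32]);
  translate([26, 0, 606]) cube([1058, 384, 32]);
  translate([26, 0, 909]) cube([1058, 384, 32]);
  translate([26, 0, 1212]) cube([1058, 384, 32]);
  translate([26, 0, 1515]) cube([1058, 384, 32]);
}
translate([0, -602, 0]) {
  cube([170, 542, 23]);
  translate([0, 0, 23]) cube([170, 23, 249]);
  translate([0, 519, 23]) cube([170, 23, 249]);
  translate([0, 23, 23]) cube([23, 496, 249]);
  translate([147, 23, 23]) cube([23, 496, 249]);
}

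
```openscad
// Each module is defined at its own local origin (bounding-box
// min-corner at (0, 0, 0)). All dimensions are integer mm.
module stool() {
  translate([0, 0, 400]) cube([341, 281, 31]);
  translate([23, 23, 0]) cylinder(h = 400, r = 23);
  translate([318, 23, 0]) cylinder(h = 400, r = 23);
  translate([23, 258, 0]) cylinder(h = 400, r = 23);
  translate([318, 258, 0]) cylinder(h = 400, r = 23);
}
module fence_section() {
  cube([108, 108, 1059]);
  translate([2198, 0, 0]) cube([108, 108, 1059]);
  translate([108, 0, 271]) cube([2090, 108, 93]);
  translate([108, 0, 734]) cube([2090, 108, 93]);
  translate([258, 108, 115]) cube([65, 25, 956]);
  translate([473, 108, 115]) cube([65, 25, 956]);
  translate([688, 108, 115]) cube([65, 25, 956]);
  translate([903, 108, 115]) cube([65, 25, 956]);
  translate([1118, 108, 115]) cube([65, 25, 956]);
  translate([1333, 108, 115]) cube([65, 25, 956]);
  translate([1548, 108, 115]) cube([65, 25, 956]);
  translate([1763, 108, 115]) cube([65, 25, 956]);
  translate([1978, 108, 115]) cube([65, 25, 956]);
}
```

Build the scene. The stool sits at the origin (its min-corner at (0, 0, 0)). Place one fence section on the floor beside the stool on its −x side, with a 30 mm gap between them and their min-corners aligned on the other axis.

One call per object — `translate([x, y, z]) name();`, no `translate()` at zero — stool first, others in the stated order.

stool();
translate([-2336, 0, 0]) fence_section();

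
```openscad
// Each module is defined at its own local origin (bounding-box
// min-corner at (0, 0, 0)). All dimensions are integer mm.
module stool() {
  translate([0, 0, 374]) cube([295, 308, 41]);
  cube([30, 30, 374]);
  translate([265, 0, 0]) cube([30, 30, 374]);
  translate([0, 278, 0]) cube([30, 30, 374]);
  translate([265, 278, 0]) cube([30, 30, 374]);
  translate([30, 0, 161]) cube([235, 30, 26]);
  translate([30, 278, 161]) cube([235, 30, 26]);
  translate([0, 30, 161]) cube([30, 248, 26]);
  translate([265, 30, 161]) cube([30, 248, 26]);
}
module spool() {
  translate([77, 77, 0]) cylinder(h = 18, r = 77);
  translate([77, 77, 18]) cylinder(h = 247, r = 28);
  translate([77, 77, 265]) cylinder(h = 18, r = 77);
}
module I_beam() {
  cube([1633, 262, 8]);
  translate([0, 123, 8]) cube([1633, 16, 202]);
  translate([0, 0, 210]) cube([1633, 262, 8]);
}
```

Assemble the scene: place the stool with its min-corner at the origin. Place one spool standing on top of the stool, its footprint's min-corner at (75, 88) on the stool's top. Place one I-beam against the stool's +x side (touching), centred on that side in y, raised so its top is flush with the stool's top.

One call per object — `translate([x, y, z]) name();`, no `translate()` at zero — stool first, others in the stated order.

stool();
translate([75, 88, 415]) spool();
translate([295, 23, 197]) I_beam();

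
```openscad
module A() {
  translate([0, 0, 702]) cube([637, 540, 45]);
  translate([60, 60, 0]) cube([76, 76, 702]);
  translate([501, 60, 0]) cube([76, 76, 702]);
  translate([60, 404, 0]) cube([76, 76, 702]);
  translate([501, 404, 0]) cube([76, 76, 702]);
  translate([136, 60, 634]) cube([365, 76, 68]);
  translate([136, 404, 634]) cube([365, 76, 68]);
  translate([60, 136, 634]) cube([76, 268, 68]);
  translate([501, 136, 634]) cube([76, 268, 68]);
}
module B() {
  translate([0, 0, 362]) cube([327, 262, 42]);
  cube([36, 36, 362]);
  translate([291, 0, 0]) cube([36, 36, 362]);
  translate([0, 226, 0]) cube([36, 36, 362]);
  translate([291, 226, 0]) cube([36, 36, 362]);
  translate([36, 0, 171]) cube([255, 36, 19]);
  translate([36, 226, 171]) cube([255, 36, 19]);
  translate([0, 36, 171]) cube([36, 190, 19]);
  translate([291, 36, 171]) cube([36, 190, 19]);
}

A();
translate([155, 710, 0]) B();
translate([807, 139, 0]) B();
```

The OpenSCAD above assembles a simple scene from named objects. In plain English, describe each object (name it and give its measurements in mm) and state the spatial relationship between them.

A is a table: top 637 mm (x) × 540 mm (y), 45 mm thick, upper face at z = 747 mm, on four 76×76 mm square legs, each inset 60 mm from the nearest pair of top edges, running from z = 0 to the bottom of the top. Four apron rails, 76 mm thick and 68 mm tall, run between adjacent legs with their top edges flush with the underside of the top and their outer faces flush with the legs' outer faces.

B is a simple wooden stool: a rectangular seat 327 mm (x) by 262 mm (y), 42 mm thick, top face at z = 404 mm, on four square legs, each 36×36 mm in cross-section. The legs rest on z = 0, each flush with a corner of the seat. Four stretchers, 36 mm wide and 19 mm tall, connect adjacent legs with their undersides at z = 171 mm, each running between the inner faces of the legs it joins and aligned with the legs' outer faces on the other axis.

Two stools sit around the table at the +y, +x sides.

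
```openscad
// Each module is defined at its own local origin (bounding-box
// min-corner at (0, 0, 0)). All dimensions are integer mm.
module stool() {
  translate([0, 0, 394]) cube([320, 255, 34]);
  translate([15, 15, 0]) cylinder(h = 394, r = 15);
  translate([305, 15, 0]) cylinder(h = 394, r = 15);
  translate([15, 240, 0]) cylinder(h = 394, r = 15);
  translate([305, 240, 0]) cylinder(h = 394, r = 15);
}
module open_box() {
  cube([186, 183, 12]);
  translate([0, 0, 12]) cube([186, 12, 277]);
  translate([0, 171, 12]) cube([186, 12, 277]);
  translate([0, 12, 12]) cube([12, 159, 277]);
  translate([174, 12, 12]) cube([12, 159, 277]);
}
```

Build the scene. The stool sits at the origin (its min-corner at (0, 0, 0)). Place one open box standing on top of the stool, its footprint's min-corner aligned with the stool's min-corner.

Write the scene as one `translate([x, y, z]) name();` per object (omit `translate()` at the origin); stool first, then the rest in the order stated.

stool();
translate([0, 0, 428]) open_box();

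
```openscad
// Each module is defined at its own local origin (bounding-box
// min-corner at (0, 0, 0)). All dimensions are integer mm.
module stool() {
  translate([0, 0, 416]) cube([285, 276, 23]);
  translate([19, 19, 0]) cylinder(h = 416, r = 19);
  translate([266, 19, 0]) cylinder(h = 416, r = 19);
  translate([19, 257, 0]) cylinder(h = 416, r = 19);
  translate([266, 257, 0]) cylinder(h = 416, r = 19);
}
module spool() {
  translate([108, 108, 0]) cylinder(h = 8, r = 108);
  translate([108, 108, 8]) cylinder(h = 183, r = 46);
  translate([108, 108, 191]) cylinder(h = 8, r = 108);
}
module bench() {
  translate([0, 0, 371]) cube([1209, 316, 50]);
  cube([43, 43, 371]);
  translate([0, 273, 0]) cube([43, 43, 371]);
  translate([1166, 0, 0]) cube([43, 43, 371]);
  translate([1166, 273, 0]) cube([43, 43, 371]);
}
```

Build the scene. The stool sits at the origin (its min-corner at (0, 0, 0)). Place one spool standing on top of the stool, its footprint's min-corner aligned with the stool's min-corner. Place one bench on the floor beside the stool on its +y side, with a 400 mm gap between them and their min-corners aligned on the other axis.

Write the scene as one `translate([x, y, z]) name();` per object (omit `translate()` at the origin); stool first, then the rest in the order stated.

stool();
translate([0, 0, 439]) spool();
translate([0, 676, 0]) bench();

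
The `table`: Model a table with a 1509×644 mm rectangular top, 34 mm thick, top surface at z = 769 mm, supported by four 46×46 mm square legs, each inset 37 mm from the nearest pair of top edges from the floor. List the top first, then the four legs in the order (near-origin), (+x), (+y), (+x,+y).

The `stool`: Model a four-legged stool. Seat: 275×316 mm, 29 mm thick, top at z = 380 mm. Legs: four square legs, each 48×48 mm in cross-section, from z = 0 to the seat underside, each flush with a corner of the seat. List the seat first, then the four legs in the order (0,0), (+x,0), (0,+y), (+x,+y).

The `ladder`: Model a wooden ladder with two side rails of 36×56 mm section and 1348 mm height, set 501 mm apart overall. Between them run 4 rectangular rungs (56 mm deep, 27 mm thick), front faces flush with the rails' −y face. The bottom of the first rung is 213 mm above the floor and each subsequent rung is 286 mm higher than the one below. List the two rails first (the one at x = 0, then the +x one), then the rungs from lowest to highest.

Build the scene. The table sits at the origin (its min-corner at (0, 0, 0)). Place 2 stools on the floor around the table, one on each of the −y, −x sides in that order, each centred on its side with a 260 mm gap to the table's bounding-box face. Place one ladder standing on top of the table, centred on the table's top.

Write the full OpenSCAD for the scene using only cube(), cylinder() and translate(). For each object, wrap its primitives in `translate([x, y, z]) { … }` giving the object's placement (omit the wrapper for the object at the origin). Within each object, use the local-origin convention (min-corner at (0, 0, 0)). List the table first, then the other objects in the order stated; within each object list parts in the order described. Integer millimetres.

translate([0, 0, 735]) cube([1509, 644, 34]);
translate([37, 37, 0]) cube([46, 46, 735]);
translate([1426, 37, 0]) cube([46, 46, 735]);
translate([37, 561, 0]) cube([46, 46, 735]);
translate([1426, 561, 0]) cube([46, 46, 735]);
translate([617, -576, 0]) {
  translate([0, 0, 351]) cube([275, 316, 29]);
  cube([48, 48, 351]);
  translate([227, 0, 0]) cube([48, 48, 351]);
  translate([0, 268, 0]) cube([48, 48, 351]);
  translate([227, 268, 0]) cube([48, 48, 351]);
}
translate([-535, 164, 0]) {
  translate([0, 0, 351]) cube([275, 316, 29]);
  cube([48, 48, 351]);
  translate([227, 0, 0]) cube([48, 48, 351]);
  translate([0, 268, 0]) cube([48, 48, 351]);
  translate([227, 268, 0]) cube([48, 48, 351]);
}
translate([504, 294, 769]) {
  cube([36, 56, 1348]);
  translate([465, 0, 0]) cube([36, 56, 1348]);
  translate([36, 0, 213]) cube([429, 56, 27]);
  translate([36, 0, 499]) cube([429, 56, 27]);
  translate([36, 0, 785]) cube([429, 56, 27]);
  translate([36, 0, 1071]) cube([429, 56, 27]);
}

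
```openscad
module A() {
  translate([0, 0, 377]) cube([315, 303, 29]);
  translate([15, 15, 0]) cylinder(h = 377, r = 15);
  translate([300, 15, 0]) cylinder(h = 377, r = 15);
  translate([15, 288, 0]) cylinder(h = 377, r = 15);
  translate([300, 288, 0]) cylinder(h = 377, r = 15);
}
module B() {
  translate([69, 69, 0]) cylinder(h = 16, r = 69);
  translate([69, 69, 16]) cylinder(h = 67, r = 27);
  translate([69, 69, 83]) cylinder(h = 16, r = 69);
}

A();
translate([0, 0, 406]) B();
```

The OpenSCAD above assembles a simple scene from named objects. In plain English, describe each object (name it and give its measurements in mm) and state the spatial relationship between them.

A is a four-legged stool. The seat is 315×303 mm, 29 mm thick, top at z = 406 mm. It stands on four round legs, each 30 mm in diameter, from z = 0 to the seat underside, each leg's axis is inset half a diameter from the nearest pair of seat edges (so the leg's bounding box is flush with the corner).

B is a spool: two coaxial disc flanges of radius 69 mm and thickness 16 mm, joined by a core cylinder of radius 27 mm and height 67 mm. The lower flange rests on z = 0 and the three cylinders share a vertical axis.

The spool is on top of the stool.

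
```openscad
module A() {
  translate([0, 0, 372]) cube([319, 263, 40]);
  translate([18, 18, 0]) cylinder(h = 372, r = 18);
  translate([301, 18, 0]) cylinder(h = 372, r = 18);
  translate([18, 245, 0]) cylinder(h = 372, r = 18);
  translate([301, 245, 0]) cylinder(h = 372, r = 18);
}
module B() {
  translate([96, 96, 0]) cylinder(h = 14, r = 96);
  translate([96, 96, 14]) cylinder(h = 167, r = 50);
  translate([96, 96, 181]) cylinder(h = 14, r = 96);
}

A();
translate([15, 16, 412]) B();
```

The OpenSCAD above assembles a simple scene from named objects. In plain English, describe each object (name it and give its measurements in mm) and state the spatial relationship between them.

A is a four-legged stool. The seat is 319×263 mm, 40 mm thick, top at z = 412 mm. It stands on four round legs, each 36 mm in diameter, from z = 0 to the seat underside, each leg's axis is inset half a diameter from the nearest pair of seat edges (so the leg's bounding box is flush with the corner).

B is a spool: two coaxial disc flanges of radius 96 mm and thickness 14 mm, joined by a core cylinder of radius 50 mm and height 167 mm. The lower flange rests on z = 0 and the three cylinders share a vertical axis.

The spool is on top of the stool.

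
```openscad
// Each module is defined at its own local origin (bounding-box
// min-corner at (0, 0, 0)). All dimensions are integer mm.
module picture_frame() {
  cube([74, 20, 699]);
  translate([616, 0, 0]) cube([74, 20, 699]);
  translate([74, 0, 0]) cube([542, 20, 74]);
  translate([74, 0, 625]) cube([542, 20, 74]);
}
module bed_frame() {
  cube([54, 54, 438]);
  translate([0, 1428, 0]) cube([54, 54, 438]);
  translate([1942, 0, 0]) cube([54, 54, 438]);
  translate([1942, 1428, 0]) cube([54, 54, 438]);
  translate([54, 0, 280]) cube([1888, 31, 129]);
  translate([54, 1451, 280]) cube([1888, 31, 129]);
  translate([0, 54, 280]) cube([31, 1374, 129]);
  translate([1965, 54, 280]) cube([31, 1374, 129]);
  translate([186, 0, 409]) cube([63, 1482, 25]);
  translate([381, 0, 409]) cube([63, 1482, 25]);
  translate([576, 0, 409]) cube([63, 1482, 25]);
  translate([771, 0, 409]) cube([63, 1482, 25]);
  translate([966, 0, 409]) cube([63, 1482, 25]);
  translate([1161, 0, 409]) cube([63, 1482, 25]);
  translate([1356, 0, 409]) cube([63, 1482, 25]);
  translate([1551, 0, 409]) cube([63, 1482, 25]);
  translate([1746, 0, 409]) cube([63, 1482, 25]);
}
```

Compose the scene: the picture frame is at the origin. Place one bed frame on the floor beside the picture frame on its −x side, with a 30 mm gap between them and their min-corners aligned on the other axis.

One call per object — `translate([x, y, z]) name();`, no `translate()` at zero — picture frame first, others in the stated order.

picture_frame();
translate([-2026, 0, 0]) bed_frame();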